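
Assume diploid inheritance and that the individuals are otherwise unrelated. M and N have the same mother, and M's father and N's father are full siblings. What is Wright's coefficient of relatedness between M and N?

Independent pedigree routes through distinct common ancestors add.
M and N are related in two ways: half-sibs through their shared mother (r = 1/4) and first cousins through their fathers (r = 1/8).
r = 1/4 + 1/8 = 3/8 = 0.375.

0.375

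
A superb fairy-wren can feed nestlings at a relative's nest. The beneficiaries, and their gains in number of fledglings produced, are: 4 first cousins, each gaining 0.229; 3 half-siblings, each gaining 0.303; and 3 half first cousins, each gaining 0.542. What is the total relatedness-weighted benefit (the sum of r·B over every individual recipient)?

r to a first cousin = 0.125 (first cousins share one grandparent pair — two paths of length 4: r = 2·(1/2)^4 = 1/8).
r to a half-sibling = 0.25 (half-sibs share one parent — one path of length 2: r = (1/2)^2 = 1/4).
r to a half first cousin = 1/16 (half first cousins share one grandparent — one path of length 4: r = (1/2)^4 = 1/16).
Summing one r·B term per recipient: 4·0.125·0.229 + 3·0.25·0.303 + 3·0.0625·0.542 = 0.443375.

0.443375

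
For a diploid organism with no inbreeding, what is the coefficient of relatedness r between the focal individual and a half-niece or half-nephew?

Half-aunt/uncle↔niece/nephew: one path of length 3: r = (1/2)^3 = 1/8.

0.125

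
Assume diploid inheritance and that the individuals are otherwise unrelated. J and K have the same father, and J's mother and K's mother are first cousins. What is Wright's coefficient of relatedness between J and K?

With two independent routes of shared ancestry, r is the sum of the two contributions.
J and K are related in two ways: half-sibs through their shared father (r = 1/4) and second cousins through their mothers (r = 1/32).
r = 1/4 + 1/32 = 9/32 = 0.28125.

0.28125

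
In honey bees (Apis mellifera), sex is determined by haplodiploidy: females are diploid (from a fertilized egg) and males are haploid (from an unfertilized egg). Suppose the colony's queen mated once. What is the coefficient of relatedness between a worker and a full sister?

0.75

Haplodiploid full sisters inherit their father's entire haploid genome identically (contributing 1/2) and on average half of their mother's contribution (1/2 · 1/2 = 1/4); r = 1/2 + 1/4 = 3/4.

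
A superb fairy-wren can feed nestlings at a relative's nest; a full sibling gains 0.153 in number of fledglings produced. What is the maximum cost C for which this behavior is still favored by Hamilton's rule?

0.0765

r to a full sibling = 0.5 (full sibs share both parents — two paths of length 2: r = 2·(1/2)^2 = 1/2).
Hamilton's rule: n·r·B > C, so the trait is favored while C < n·r·B = 1·0.5·0.153 = 0.0765.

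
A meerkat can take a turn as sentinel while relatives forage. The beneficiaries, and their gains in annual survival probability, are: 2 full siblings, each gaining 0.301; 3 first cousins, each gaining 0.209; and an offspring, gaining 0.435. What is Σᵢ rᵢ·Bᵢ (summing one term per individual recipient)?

0.596875

r to a full sibling = 0.5 (full sibs share both parents — two paths of length 2: r = 2·(1/2)^2 = 1/2).
r to a first cousin = 1/8 (first cousins share one grandparent pair — two paths of length 4: r = 2·(1/2)^4 = 1/8).
r to an offspring = 0.5 (one parent–offspring link: r = (1/2)^1 = 1/2).
Summing one r·B term per recipient: 2·0.5·0.301 + 3·0.125·0.209 + 1·0.5·0.435 = 0.596875.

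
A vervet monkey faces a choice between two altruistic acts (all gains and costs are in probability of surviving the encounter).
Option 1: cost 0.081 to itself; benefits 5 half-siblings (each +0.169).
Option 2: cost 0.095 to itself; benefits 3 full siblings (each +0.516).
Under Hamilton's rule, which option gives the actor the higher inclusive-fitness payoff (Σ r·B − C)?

Option 2

Option 1: r to a half-sibling = 0.25.
Option 1: Σ r·B − C = (5·0.25·0.169) − 0.081 = 0.13025.
Option 2: r to a full sibling = 0.5.
Option 2: Σ r·B − C = (3·0.5·0.516) − 0.095 = 0.679.
Option 2 has the higher net inclusive-fitness payoff.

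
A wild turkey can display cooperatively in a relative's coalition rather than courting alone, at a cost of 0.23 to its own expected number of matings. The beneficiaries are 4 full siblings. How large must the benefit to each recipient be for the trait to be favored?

0.115

r to a full sibling = 0.5 (full sibs share both parents — two paths of length 2: r = 2·(1/2)^2 = 1/2).
Hamilton's rule with n recipients of equal r: n·r·B > C, so B > C/(n·r) = 0.23/(4·0.5) = 0.115.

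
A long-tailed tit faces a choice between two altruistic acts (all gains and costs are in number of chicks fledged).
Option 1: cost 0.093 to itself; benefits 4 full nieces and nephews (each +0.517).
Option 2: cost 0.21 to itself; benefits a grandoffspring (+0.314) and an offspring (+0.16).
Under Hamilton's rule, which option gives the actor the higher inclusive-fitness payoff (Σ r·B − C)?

Option 1

Option 1: r to a full niece or nephew = 0.25.
Option 1: Σ r·B − C = (4·0.25·0.517) − 0.093 = 0.424.
Option 2: r to a grandoffspring = 0.25.
Option 2: r to an offspring = 0.5.
Option 2: Σ r·B − C = (1·0.25·0.314 + 1·0.5·0.16) − 0.21 = -0.0515.
Option 1 has the higher net inclusive-fitness payoff.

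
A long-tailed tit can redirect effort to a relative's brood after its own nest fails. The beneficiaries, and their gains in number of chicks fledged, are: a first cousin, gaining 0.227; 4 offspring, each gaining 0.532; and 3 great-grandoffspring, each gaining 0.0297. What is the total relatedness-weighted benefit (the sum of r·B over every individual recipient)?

r to a first cousin = 0.125 (first cousins share one grandparent pair — two paths of length 4: r = 2·(1/2)^4 = 1/8).
r to an offspring = 0.5 (one parent–offspring link: r = (1/2)^1 = 1/2).
r to a great-grandoffspring = 1/8 (three parent–offspring links: r = (1/2)^3 = 1/8).
Summing one r·B term per recipient: 1·0.125·0.227 + 4·0.5·0.532 + 3·0.125·0.0297 = 1.1035125.

1.1035125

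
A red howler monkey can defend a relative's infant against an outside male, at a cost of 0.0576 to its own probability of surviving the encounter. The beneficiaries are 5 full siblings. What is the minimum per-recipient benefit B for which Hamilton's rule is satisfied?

r to a full sibling = 0.5 (full sibs share both parents — two paths of length 2: r = 2·(1/2)^2 = 1/2).
Hamilton's rule with n recipients of equal r: n·r·B > C, so B > C/(n·r) = 0.0576/(5·0.5) = 0.023.

0.023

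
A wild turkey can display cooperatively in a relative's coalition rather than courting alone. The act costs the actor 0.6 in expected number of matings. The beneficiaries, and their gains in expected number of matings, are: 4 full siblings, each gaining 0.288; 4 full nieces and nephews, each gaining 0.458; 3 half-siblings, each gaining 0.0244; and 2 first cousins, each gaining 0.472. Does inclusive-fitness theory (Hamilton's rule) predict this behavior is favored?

Yes

Hamilton's rule: the trait is favored when the sum of r·B over every recipient exceeds the actor's cost C.
r to a full sibling = 0.5 (full sibs share both parents — two paths of length 2: r = 2·(1/2)^2 = 1/2).
r to a full niece or nephew = 1/4 (full aunt/uncle↔niece/nephew: two paths of length 3 through the shared grandparent pair: r = 2·(1/2)^3 = 1/4).
r to a half-sibling = 1/4 (half-sibs share one parent — one path of length 2: r = (1/2)^2 = 1/4).
r to a first cousin = 1/8 (first cousins share one grandparent pair — two paths of length 4: r = 2·(1/2)^4 = 1/8).
Summing one r·B term per recipient: 4·0.5·0.288 + 4·0.25·0.458 + 3·0.25·0.0244 + 2·0.125·0.472 = 1.1703.
1.1703 > 0.6: the indirect benefit exceeds the cost.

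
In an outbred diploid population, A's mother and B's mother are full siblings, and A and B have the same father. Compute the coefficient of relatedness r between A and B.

0.375

With two independent routes of shared ancestry, r is the sum of the two contributions.
A and B are related in two ways: first cousins through their mothers (r = 1/8) and half-sibs through their shared father (r = 1/4).
r = 1/8 + 1/4 = 3/8 = 0.375.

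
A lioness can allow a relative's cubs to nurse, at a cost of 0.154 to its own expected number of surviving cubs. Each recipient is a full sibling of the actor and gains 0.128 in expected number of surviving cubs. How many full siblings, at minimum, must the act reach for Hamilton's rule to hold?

3

r to a full sibling = 1/2 (full sibs share both parents — two paths of length 2: r = 2·(1/2)^2 = 1/2).
Hamilton's rule: n·r·B > C  ⇒  n > C/(r·B) = 0.154/(0.5·0.128) = 2.406.
The smallest integer exceeding 2.406 is 3.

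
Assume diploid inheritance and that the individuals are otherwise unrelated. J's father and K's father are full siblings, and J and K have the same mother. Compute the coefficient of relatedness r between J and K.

0.375

Independent pedigree routes through distinct common ancestors add.
J and K are related in two ways: first cousins through their fathers (r = 1/8) and half-sibs through their shared mother (r = 1/4).
r = 1/8 + 1/4 = 0.375.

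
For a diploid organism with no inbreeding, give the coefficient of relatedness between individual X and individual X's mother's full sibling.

Each parent–offspring link contributes a factor of 1/2, and independent paths through distinct common ancestors add.
Full aunt/uncle↔niece/nephew: two paths of length 3 through the shared grandparent pair: r = 2·(1/2)^3 = 1/4.

0.25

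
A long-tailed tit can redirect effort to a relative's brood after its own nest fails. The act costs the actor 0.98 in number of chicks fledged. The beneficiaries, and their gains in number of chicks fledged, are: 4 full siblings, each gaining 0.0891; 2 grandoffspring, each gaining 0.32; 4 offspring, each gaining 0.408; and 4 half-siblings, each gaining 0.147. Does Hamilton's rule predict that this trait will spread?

Yes

Hamilton's rule: the trait is favored when the sum of r·B over every recipient exceeds the actor's cost C.
r to a full sibling = 0.5 (full sibs share both parents — two paths of length 2: r = 2·(1/2)^2 = 1/2).
r to a grandoffspring = 1/4 (two parent–offspring links: r = (1/2)^2 = 1/4).
r to an offspring = 1/2 (one parent–offspring link: r = (1/2)^1 = 1/2).
r to a half-sibling = 0.25 (half-sibs share one parent — one path of length 2: r = (1/2)^2 = 1/4).
Summing one r·B term per recipient: 4·0.5·0.0891 + 2·0.25·0.32 + 4·0.5·0.408 + 4·0.25·0.147 = 1.3012.
1.3012 > 0.98: the indirect benefit exceeds the cost.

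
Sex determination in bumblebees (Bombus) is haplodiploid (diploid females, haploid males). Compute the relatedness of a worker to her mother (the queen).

0.5

One meiotic link between diploid queen and diploid daughter: r = 1/2.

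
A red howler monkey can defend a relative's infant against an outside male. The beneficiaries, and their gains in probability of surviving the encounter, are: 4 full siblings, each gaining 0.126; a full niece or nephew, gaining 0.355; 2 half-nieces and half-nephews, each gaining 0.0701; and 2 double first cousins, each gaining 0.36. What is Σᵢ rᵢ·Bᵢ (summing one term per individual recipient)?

0.538275

r to a full sibling = 1/2 (full sibs share both parents — two paths of length 2: r = 2·(1/2)^2 = 1/2).
r to a full niece or nephew = 0.25 (full aunt/uncle↔niece/nephew: two paths of length 3 through the shared grandparent pair: r = 2·(1/2)^3 = 1/4).
r to a half-niece or half-nephew = 1/8 (half-aunt/uncle↔niece/nephew: one path of length 3: r = (1/2)^3 = 1/8).
r to a double first cousin = 0.25 (double first cousins share both grandparent pairs — four paths of length 4: r = 4·(1/2)^4 = 1/4).
Summing one r·B term per recipient: 4·0.5·0.126 + 1·0.25·0.355 + 2·0.125·0.0701 + 2·0.25·0.36 = 0.538275.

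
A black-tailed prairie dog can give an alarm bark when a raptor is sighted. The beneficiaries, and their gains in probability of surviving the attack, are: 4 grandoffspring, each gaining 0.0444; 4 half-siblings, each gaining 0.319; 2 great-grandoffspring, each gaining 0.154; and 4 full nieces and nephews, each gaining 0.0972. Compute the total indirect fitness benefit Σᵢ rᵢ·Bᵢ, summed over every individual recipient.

r to a grandoffspring = 0.25 (two parent–offspring links: r = (1/2)^2 = 1/4).
r to a half-sibling = 1/4 (half-sibs share one parent — one path of length 2: r = (1/2)^2 = 1/4).
r to a great-grandoffspring = 0.125 (three parent–offspring links: r = (1/2)^3 = 1/8).
r to a full niece or nephew = 1/4 (full aunt/uncle↔niece/nephew: two paths of length 3 through the shared grandparent pair: r = 2·(1/2)^3 = 1/4).
Summing one r·B term per recipient: 4·0.25·0.0444 + 4·0.25·0.319 + 2·0.125·0.154 + 4·0.25·0.0972 = 0.4991.

0.4991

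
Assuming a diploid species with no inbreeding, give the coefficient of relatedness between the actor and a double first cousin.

0.25

Each parent–offspring link contributes a factor of 1/2, and independent paths through distinct common ancestors add.
Double first cousins share both grandparent pairs — four paths of length 4: r = 4·(1/2)^4 = 1/4.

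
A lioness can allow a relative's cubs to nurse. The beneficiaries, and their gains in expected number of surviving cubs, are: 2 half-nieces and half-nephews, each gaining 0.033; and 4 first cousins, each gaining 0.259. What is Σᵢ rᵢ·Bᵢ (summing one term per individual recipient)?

r to a half-niece or half-nephew = 1/8 (half-aunt/uncle↔niece/nephew: one path of length 3: r = (1/2)^3 = 1/8).
r to a first cousin = 0.125 (first cousins share one grandparent pair — two paths of length 4: r = 2·(1/2)^4 = 1/8).
Summing one r·B term per recipient: 2·0.125·0.033 + 4·0.125·0.259 = 0.13775.

0.13775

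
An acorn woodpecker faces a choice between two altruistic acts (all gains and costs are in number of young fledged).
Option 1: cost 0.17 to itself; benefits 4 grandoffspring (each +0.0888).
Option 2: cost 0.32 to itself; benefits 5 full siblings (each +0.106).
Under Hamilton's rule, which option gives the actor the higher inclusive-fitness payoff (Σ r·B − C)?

Option 2

Option 1: r to a grandoffspring = 0.25.
Option 1: Σ r·B − C = (4·0.25·0.0888) − 0.17 = -0.0812.
Option 2: r to a full sibling = 0.5.
Option 2: Σ r·B − C = (5·0.5·0.106) − 0.32 = -0.055.
Option 2 has the higher net inclusive-fitness payoff.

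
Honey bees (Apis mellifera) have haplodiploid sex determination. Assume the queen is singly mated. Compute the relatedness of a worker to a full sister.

Haplodiploid full sisters inherit their father's entire haploid genome identically (contributing 1/2) and on average half of their mother's contribution (1/2 · 1/2 = 1/4); r = 1/2 + 1/4 = 3/4.

0.75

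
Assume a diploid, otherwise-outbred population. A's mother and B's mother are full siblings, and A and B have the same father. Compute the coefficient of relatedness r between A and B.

0.375

Independent pedigree routes through distinct common ancestors add.
A and B are related in two ways: first cousins through their mothers (r = 1/8) and half-sibs through their shared father (r = 1/4).
r = 1/8 + 1/4 = 0.375.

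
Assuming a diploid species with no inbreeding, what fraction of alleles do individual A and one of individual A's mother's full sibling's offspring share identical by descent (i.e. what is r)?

0.125

Each parent–offspring link contributes a factor of 1/2, and independent paths through distinct common ancestors add.
First cousins share one grandparent pair — two paths of length 4: r = 2·(1/2)^4 = 1/8.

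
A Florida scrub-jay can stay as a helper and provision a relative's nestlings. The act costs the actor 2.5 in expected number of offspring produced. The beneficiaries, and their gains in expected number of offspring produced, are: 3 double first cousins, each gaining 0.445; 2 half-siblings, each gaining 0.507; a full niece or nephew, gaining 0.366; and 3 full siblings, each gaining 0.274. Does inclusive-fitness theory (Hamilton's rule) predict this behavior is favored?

Hamilton's rule: the trait is favored when the sum of r·B over every recipient exceeds the actor's cost C.
r to a double first cousin = 0.25 (double first cousins share both grandparent pairs — four paths of length 4: r = 4·(1/2)^4 = 1/4).
r to a half-sibling = 0.25 (half-sibs share one parent — one path of length 2: r = (1/2)^2 = 1/4).
r to a full niece or nephew = 1/4 (full aunt/uncle↔niece/nephew: two paths of length 3 through the shared grandparent pair: r = 2·(1/2)^3 = 1/4).
r to a full sibling = 0.5 (full sibs share both parents — two paths of length 2: r = 2·(1/2)^2 = 1/2).
Summing one r·B term per recipient: 3·0.25·0.445 + 2·0.25·0.507 + 1·0.25·0.366 + 3·0.5·0.274 = 1.08975.
1.08975 < 2.5: the indirect benefit is less than the cost.

No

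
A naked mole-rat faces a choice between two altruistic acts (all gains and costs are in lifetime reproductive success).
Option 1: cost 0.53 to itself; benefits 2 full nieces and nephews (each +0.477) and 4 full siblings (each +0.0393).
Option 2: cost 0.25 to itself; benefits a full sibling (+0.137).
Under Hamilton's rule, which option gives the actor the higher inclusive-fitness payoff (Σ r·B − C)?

Option 1: r to a full niece or nephew = 0.25.
Option 1: r to a full sibling = 0.5.
Option 1: Σ r·B − C = (2·0.25·0.477 + 4·0.5·0.0393) − 0.53 = -0.2129.
Option 2: r to a full sibling = 0.5.
Option 2: Σ r·B − C = (1·0.5·0.137) − 0.25 = -0.1815.
Option 2 has the higher net inclusive-fitness payoff.

Option 2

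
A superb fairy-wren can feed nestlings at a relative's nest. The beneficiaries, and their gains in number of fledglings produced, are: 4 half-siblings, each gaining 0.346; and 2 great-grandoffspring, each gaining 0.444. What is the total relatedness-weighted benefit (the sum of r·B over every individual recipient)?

0.457

r to a half-sibling = 1/4 (half-sibs share one parent — one path of length 2: r = (1/2)^2 = 1/4).
r to a great-grandoffspring = 0.125 (three parent–offspring links: r = (1/2)^3 = 1/8).
Summing one r·B term per recipient: 4·0.25·0.346 + 2·0.125·0.444 = 0.457.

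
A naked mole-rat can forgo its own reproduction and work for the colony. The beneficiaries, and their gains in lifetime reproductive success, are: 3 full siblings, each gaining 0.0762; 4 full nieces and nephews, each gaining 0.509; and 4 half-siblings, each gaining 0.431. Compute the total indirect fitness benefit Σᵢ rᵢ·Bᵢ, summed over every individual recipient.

1.0543

r to a full sibling = 0.5 (full sibs share both parents — two paths of length 2: r = 2·(1/2)^2 = 1/2).
r to a full niece or nephew = 1/4 (full aunt/uncle↔niece/nephew: two paths of length 3 through the shared grandparent pair: r = 2·(1/2)^3 = 1/4).
r to a half-sibling = 1/4 (half-sibs share one parent — one path of length 2: r = (1/2)^2 = 1/4).
Summing one r·B term per recipient: 3·0.5·0.0762 + 4·0.25·0.509 + 4·0.25·0.431 = 1.0543.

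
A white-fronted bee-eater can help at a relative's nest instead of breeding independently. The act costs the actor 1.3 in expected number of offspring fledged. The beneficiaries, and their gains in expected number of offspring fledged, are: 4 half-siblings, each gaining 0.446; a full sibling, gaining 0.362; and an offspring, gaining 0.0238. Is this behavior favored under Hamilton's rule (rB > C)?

Hamilton's rule: the trait is favored when the sum of r·B over every recipient exceeds the actor's cost C.
r to a half-sibling = 0.25 (half-sibs share one parent — one path of length 2: r = (1/2)^2 = 1/4).
r to a full sibling = 1/2 (full sibs share both parents — two paths of length 2: r = 2·(1/2)^2 = 1/2).
r to an offspring = 0.5 (one parent–offspring link: r = (1/2)^1 = 1/2).
Summing one r·B term per recipient: 4·0.25·0.446 + 1·0.5·0.362 + 1·0.5·0.0238 = 0.6389.
0.6389 < 1.3: the indirect benefit is less than the cost.

No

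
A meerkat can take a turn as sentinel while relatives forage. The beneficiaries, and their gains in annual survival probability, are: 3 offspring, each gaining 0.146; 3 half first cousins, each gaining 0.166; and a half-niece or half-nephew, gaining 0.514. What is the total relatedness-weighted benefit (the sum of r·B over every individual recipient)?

r to an offspring = 0.5 (one parent–offspring link: r = (1/2)^1 = 1/2).
r to a half first cousin = 1/16 (half first cousins share one grandparent — one path of length 4: r = (1/2)^4 = 1/16).
r to a half-niece or half-nephew = 1/8 (half-aunt/uncle↔niece/nephew: one path of length 3: r = (1/2)^3 = 1/8).
Summing one r·B term per recipient: 3·0.5·0.146 + 3·0.0625·0.166 + 1·0.125·0.514 = 0.314375.

0.314375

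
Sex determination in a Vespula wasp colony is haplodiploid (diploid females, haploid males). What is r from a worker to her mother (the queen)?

One meiotic link between diploid queen and diploid daughter: r = 1/2.

0.5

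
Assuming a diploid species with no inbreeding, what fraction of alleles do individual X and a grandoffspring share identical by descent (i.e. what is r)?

Each parent–offspring link contributes a factor of 1/2, and independent paths through distinct common ancestors add.
Two parent–offspring links: r = (1/2)^2 = 1/4.

0.25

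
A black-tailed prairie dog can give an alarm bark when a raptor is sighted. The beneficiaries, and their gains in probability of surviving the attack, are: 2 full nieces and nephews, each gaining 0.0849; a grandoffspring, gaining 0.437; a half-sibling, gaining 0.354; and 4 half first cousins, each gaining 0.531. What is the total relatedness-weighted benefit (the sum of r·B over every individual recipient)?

0.37295

r to a full niece or nephew = 1/4 (full aunt/uncle↔niece/nephew: two paths of length 3 through the shared grandparent pair: r = 2·(1/2)^3 = 1/4).
r to a grandoffspring = 1/4 (two parent–offspring links: r = (1/2)^2 = 1/4).
r to a half-sibling = 1/4 (half-sibs share one parent — one path of length 2: r = (1/2)^2 = 1/4).
r to a half first cousin = 1/16 (half first cousins share one grandparent — one path of length 4: r = (1/2)^4 = 1/16).
Summing one r·B term per recipient: 2·0.25·0.0849 + 1·0.25·0.437 + 1·0.25·0.354 + 4·0.0625·0.531 = 0.37295.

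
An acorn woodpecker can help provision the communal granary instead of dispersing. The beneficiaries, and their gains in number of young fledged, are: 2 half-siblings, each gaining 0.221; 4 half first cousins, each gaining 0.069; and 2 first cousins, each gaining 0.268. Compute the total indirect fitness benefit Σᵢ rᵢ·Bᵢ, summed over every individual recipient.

0.19475

r to a half-sibling = 1/4 (half-sibs share one parent — one path of length 2: r = (1/2)^2 = 1/4).
r to a half first cousin = 0.0625 (half first cousins share one grandparent — one path of length 4: r = (1/2)^4 = 1/16).
r to a first cousin = 1/8 (first cousins share one grandparent pair — two paths of length 4: r = 2·(1/2)^4 = 1/8).
Summing one r·B term per recipient: 2·0.25·0.221 + 4·0.0625·0.069 + 2·0.125·0.268 = 0.19475.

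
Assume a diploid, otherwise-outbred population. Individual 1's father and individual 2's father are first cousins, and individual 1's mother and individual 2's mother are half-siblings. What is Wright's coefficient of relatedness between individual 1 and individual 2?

0.09375

Wright's path rule: contributions from independent ancestry routes add.
Individual 1 and individual 2 are related in two ways: second cousins through their fathers (r = 1/32) and half first cousins through their mothers (r = 1/16).
r = 1/32 + 1/16 = 3/32 = 0.09375.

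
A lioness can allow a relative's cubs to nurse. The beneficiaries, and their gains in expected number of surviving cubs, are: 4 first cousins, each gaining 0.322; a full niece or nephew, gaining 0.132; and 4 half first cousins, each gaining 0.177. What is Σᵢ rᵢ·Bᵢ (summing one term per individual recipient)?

r to a first cousin = 1/8 (first cousins share one grandparent pair — two paths of length 4: r = 2·(1/2)^4 = 1/8).
r to a full niece or nephew = 1/4 (full aunt/uncle↔niece/nephew: two paths of length 3 through the shared grandparent pair: r = 2·(1/2)^3 = 1/4).
r to a half first cousin = 0.0625 (half first cousins share one grandparent — one path of length 4: r = (1/2)^4 = 1/16).
Summing one r·B term per recipient: 4·0.125·0.322 + 1·0.25·0.132 + 4·0.0625·0.177 = 0.23825.

0.23825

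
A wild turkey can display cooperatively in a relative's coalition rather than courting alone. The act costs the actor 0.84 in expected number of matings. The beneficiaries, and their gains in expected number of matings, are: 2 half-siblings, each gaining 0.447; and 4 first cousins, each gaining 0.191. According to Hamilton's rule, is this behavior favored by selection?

Hamilton's rule: the trait is favored when the sum of r·B over every recipient exceeds the actor's cost C.
r to a half-sibling = 0.25 (half-sibs share one parent — one path of length 2: r = (1/2)^2 = 1/4).
r to a first cousin = 0.125 (first cousins share one grandparent pair — two paths of length 4: r = 2·(1/2)^4 = 1/8).
Summing one r·B term per recipient: 2·0.25·0.447 + 4·0.125·0.191 = 0.319.
0.319 < 0.84: the indirect benefit is less than the cost.

No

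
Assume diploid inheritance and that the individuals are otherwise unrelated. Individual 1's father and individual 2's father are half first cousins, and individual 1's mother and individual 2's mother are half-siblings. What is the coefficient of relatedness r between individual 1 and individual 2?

Relatedness sums over independent paths through distinct common ancestors.
Individual 1 and individual 2 are related in two ways: half second cousins through their fathers (r = 1/64) and half first cousins through their mothers (r = 1/16).
r = 1/64 + 1/16 = 5/64 = 0.078125.

0.078125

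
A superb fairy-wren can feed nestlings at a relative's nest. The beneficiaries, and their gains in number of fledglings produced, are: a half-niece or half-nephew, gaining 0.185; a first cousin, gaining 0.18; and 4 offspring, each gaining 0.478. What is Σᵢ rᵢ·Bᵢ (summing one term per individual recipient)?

r to a half-niece or half-nephew = 1/8 (half-aunt/uncle↔niece/nephew: one path of length 3: r = (1/2)^3 = 1/8).
r to a first cousin = 1/8 (first cousins share one grandparent pair — two paths of length 4: r = 2·(1/2)^4 = 1/8).
r to an offspring = 1/2 (one parent–offspring link: r = (1/2)^1 = 1/2).
Summing one r·B term per recipient: 1·0.125·0.185 + 1·0.125·0.18 + 4·0.5·0.478 = 1.001625.

1.001625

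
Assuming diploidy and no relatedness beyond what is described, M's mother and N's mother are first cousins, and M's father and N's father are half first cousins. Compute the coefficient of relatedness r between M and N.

Relatedness sums over independent paths through distinct common ancestors.
M and N are related in two ways: second cousins through their mothers (r = 1/32) and half second cousins through their fathers (r = 1/64).
r = 1/32 + 1/64 = 3/64 = 0.046875.

0.046875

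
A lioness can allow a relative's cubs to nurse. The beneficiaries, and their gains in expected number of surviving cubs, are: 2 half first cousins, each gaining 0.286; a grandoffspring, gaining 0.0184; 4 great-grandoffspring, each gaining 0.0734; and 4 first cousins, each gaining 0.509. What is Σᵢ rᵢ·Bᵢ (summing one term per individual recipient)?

0.33155

r to a half first cousin = 1/16 (half first cousins share one grandparent — one path of length 4: r = (1/2)^4 = 1/16).
r to a grandoffspring = 1/4 (two parent–offspring links: r = (1/2)^2 = 1/4).
r to a great-grandoffspring = 0.125 (three parent–offspring links: r = (1/2)^3 = 1/8).
r to a first cousin = 0.125 (first cousins share one grandparent pair — two paths of length 4: r = 2·(1/2)^4 = 1/8).
Summing one r·B term per recipient: 2·0.0625·0.286 + 1·0.25·0.0184 + 4·0.125·0.0734 + 4·0.125·0.509 = 0.33155.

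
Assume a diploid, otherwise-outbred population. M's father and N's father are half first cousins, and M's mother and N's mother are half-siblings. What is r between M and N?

Wright's path rule: contributions from independent ancestry routes add.
M and N are related in two ways: half second cousins through their fathers (r = 1/64) and half first cousins through their mothers (r = 1/16).
r = 1/64 + 1/16 = 5/64 = 0.078125.

0.078125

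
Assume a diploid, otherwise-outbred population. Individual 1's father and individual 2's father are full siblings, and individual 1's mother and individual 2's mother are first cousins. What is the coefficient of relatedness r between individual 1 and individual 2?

Relatedness sums over independent paths through distinct common ancestors.
Individual 1 and individual 2 are related in two ways: first cousins through their fathers (r = 1/8) and second cousins through their mothers (r = 1/32).
r = 1/8 + 1/32 = 5/32 = 0.15625.

0.15625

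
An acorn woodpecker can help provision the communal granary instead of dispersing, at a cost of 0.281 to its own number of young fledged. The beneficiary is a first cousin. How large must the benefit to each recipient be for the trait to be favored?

r to a first cousin = 0.125 (first cousins share one grandparent pair — two paths of length 4: r = 2·(1/2)^4 = 1/8).
Hamilton's rule with n recipients of equal r: n·r·B > C, so B > C/(n·r) = 0.281/(1·0.125) = 2.248.

2.248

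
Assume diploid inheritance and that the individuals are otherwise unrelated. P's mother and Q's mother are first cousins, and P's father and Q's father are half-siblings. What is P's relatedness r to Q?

Independent pedigree routes through distinct common ancestors add.
P and Q are related in two ways: second cousins through their mothers (r = 1/32) and half first cousins through their fathers (r = 1/16).
r = 1/32 + 1/16 = 0.09375.

0.09375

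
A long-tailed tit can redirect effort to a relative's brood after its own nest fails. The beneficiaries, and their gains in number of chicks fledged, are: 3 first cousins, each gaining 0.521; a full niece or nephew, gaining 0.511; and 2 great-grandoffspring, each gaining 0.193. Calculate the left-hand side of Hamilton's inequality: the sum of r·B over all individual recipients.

0.371375

r to a first cousin = 0.125 (first cousins share one grandparent pair — two paths of length 4: r = 2·(1/2)^4 = 1/8).
r to a full niece or nephew = 1/4 (full aunt/uncle↔niece/nephew: two paths of length 3 through the shared grandparent pair: r = 2·(1/2)^3 = 1/4).
r to a great-grandoffspring = 1/8 (three parent–offspring links: r = (1/2)^3 = 1/8).
Summing one r·B term per recipient: 3·0.125·0.521 + 1·0.25·0.511 + 2·0.125·0.193 = 0.371375.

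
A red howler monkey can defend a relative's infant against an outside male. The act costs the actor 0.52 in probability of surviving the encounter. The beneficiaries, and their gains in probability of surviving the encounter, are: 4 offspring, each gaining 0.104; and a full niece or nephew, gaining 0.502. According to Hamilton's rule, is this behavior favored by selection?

Hamilton's rule: the trait is favored when the sum of r·B over every recipient exceeds the actor's cost C.
r to an offspring = 1/2 (one parent–offspring link: r = (1/2)^1 = 1/2).
r to a full niece or nephew = 0.25 (full aunt/uncle↔niece/nephew: two paths of length 3 through the shared grandparent pair: r = 2·(1/2)^3 = 1/4).
Summing one r·B term per recipient: 4·0.5·0.104 + 1·0.25·0.502 = 0.3335.
0.3335 < 0.52: the indirect benefit is less than the cost.

No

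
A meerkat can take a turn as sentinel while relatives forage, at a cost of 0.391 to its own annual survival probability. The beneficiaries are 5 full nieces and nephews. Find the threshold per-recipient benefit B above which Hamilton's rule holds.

r to a full niece or nephew = 0.25 (full aunt/uncle↔niece/nephew: two paths of length 3 through the shared grandparent pair: r = 2·(1/2)^3 = 1/4).
Hamilton's rule with n recipients of equal r: n·r·B > C, so B > C/(n·r) = 0.391/(5·0.25) = 0.3128.

0.3128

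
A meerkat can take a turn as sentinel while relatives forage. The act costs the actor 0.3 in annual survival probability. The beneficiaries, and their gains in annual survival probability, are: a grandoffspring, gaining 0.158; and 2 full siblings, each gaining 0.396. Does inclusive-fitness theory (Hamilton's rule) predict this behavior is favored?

Hamilton's rule: the trait is favored when the sum of r·B over every recipient exceeds the actor's cost C.
r to a grandoffspring = 1/4 (two parent–offspring links: r = (1/2)^2 = 1/4).
r to a full sibling = 0.5 (full sibs share both parents — two paths of length 2: r = 2·(1/2)^2 = 1/2).
Summing one r·B term per recipient: 1·0.25·0.158 + 2·0.5·0.396 = 0.4355.
0.4355 > 0.3: the indirect benefit exceeds the cost.

Yes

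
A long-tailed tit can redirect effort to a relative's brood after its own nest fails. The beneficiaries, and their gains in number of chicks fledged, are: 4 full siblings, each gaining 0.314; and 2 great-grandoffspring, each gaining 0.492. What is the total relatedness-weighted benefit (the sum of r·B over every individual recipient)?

0.751

r to a full sibling = 1/2 (full sibs share both parents — two paths of length 2: r = 2·(1/2)^2 = 1/2).
r to a great-grandoffspring = 0.125 (three parent–offspring links: r = (1/2)^3 = 1/8).
Summing one r·B term per recipient: 4·0.5·0.314 + 2·0.125·0.492 = 0.751.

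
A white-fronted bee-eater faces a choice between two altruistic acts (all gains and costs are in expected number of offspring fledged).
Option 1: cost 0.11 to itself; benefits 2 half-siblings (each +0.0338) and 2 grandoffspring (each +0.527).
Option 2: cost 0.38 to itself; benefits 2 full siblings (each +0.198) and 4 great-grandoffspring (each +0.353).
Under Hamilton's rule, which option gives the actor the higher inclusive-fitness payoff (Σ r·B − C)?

Option 1: r to a half-sibling = 0.25.
Option 1: r to a grandoffspring = 0.25.
Option 1: Σ r·B − C = (2·0.25·0.0338 + 2·0.25·0.527) − 0.11 = 0.1704.
Option 2: r to a full sibling = 0.5.
Option 2: r to a great-grandoffspring = 0.125.
Option 2: Σ r·B − C = (2·0.5·0.198 + 4·0.125·0.353) − 0.38 = -0.0055.
Option 1 has the higher net inclusive-fitness payoff.

Option 1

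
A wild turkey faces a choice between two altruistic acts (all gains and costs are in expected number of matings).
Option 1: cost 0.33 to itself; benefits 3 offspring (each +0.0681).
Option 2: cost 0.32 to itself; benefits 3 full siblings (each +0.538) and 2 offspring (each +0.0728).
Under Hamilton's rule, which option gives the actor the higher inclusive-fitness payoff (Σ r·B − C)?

Option 1: r to an offspring = 0.5.
Option 1: Σ r·B − C = (3·0.5·0.0681) − 0.33 = -0.22785.
Option 2: r to a full sibling = 0.5.
Option 2: r to an offspring = 0.5.
Option 2: Σ r·B − C = (3·0.5·0.538 + 2·0.5·0.0728) − 0.32 = 0.5598.
Option 2 has the higher net inclusive-fitness payoff.

Option 2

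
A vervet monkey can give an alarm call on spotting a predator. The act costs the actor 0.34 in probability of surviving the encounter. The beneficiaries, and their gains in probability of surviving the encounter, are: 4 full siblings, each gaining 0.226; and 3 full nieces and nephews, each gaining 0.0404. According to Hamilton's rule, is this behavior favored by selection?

Yes

Hamilton's rule: the trait is favored when the sum of r·B over every recipient exceeds the actor's cost C.
r to a full sibling = 0.5 (full sibs share both parents — two paths of length 2: r = 2·(1/2)^2 = 1/2).
r to a full niece or nephew = 1/4 (full aunt/uncle↔niece/nephew: two paths of length 3 through the shared grandparent pair: r = 2·(1/2)^3 = 1/4).
Summing one r·B term per recipient: 4·0.5·0.226 + 3·0.25·0.0404 = 0.4823.
0.4823 > 0.34: the indirect benefit exceeds the cost.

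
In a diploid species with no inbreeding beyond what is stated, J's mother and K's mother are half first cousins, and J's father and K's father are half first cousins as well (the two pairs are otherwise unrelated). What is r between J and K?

With two independent routes of shared ancestry, r is the sum of the two contributions.
J and K are related in two ways: half second cousins through their mothers (r = 1/64) and half second cousins through their fathers (r = 1/64).
r = 1/64 + 1/64 = 1/32 = 0.03125.

0.03125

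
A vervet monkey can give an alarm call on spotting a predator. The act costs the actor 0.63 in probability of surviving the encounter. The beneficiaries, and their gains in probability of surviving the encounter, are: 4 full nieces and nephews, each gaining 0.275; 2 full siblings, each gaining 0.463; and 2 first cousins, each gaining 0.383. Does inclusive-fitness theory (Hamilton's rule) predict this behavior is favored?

Hamilton's rule: the trait is favored when the sum of r·B over every recipient exceeds the actor's cost C.
r to a full niece or nephew = 0.25 (full aunt/uncle↔niece/nephew: two paths of length 3 through the shared grandparent pair: r = 2·(1/2)^3 = 1/4).
r to a full sibling = 0.5 (full sibs share both parents — two paths of length 2: r = 2·(1/2)^2 = 1/2).
r to a first cousin = 1/8 (first cousins share one grandparent pair — two paths of length 4: r = 2·(1/2)^4 = 1/8).
Summing one r·B term per recipient: 4·0.25·0.275 + 2·0.5·0.463 + 2·0.125·0.383 = 0.83375.
0.83375 > 0.63: the indirect benefit exceeds the cost.

Yes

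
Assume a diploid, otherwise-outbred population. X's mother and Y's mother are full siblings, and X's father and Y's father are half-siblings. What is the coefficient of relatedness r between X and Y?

0.1875

Wright's path rule: contributions from independent ancestry routes add.
X and Y are related in two ways: first cousins through their mothers (r = 1/8) and half first cousins through their fathers (r = 1/16).
r = 1/8 + 1/16 = 0.1875.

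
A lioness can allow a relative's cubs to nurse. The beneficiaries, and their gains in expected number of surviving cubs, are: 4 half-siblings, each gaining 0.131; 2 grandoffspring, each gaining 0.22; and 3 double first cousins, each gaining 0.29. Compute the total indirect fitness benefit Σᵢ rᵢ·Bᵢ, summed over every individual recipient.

0.4585

r to a half-sibling = 1/4 (half-sibs share one parent — one path of length 2: r = (1/2)^2 = 1/4).
r to a grandoffspring = 1/4 (two parent–offspring links: r = (1/2)^2 = 1/4).
r to a double first cousin = 0.25 (double first cousins share both grandparent pairs — four paths of length 4: r = 4·(1/2)^4 = 1/4).
Summing one r·B term per recipient: 4·0.25·0.131 + 2·0.25·0.22 + 3·0.25·0.29 = 0.4585.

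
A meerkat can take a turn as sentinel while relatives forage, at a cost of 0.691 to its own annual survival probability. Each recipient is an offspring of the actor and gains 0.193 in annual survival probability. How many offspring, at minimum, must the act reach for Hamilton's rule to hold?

8

r to an offspring = 0.5 (one parent–offspring link: r = (1/2)^1 = 1/2).
Hamilton's rule: n·r·B > C  ⇒  n > C/(r·B) = 0.691/(0.5·0.193) = 7.161.
The smallest integer exceeding 7.161 is 8.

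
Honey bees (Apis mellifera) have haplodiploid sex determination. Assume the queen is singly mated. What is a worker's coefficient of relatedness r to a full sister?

0.75

Haplodiploid full sisters inherit their father's entire haploid genome identically (contributing 1/2) and on average half of their mother's contribution (1/2 · 1/2 = 1/4); r = 1/2 + 1/4 = 3/4.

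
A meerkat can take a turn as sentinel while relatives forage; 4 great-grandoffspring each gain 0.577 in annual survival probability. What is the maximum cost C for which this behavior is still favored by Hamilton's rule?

0.2885

r to a great-grandoffspring = 1/8 (three parent–offspring links: r = (1/2)^3 = 1/8).
Hamilton's rule: n·r·B > C, so the trait is favored while C < n·r·B = 4·0.125·0.577 = 0.2885.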